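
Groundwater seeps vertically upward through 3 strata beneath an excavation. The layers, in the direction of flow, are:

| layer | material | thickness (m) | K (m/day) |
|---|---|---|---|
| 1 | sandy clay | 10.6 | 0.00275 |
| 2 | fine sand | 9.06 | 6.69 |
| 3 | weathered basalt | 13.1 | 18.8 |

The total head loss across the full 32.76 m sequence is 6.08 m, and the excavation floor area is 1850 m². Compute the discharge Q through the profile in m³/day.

Flow is perpendicular to layering, so the layers act in series and the equivalent K is the thickness-weighted harmonic mean.
Total thickness L = 10.6 + 9.06 + 13.1 = 32.76 m.
Σ(b_i/K_i) = 10.6/0.00275 + 9.06/6.69 + 13.1/18.8 = 3857 d.
K_eq = L / Σ(b_i/K_i) = 32.76 / 3857 = 0.008495 m/day.
Q = K_eq · A · (Δh/L) = 0.008495 × 1850 × (6.08/32.76) = 2.917 m³/day.

2.92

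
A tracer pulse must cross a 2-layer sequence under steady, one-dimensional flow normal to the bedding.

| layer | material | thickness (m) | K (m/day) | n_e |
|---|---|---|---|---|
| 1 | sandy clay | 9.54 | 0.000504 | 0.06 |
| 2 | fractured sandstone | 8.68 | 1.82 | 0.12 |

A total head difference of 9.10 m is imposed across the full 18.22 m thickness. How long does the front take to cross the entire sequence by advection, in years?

9.19

With flow normal to the layers, continuity requires the same specific discharge q through every layer.
Σ(b_i/K_i) = 9.54/0.000504 + 8.68/1.82 = 18933 d.
q = Δh / Σ(b_i/K_i) = 9.10 / 18933 = 0.0004806 m/day.
In each layer the seepage velocity is v_i = q/n_i, so the layer transit time is t_i = b_i·n_i / q:
  layer 1 (sandy clay): t_1 = 9.54 × 0.06 / 0.0004806 = 1191 d
  layer 2 (fractured sandstone): t_2 = 8.68 × 0.12 / 0.0004806 = 2167 d
Total t = Σ t_i = 3358 days = 9.194 years.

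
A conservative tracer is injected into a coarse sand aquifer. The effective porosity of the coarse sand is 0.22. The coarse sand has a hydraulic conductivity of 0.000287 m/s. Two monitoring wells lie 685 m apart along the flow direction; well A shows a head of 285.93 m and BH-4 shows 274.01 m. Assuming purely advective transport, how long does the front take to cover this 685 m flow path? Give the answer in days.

Convert K: 0.000287 m/s × 86400 = 24.80 m/day.
Hydraulic gradient i = (285.93 − 274.01) / 685 = 11.92 / 685 = 0.01740.
Darcy flux q = K · i = 24.80 × 0.01740 = 0.4315 m/day.
Seepage velocity v = q / n_e = 0.4315 / 0.22 = 1.961 m/day.
Travel time t = L / v = 685 / 1.961 = 349.2 days.

349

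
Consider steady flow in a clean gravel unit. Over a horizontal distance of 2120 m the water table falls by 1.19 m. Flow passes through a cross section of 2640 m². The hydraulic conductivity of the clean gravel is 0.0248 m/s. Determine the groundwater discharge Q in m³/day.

3180

Convert K: 0.0248 m/s × 86400 = 2143 m/day.
Hydraulic gradient i = Δh / L = 1.19 / 2120 = 0.0005613.
Darcy's law: Q = K · A · i = 2143 × 2640 × 0.0005613 = 3175 m³/day.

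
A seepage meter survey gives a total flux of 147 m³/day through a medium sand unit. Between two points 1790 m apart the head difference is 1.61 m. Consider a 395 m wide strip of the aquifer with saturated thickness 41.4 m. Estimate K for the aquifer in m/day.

9.99

Cross-sectional area A = 395 × 41.4 = 16353 m².
Hydraulic gradient i = Δh / L = 1.61 / 1790 = 0.0008994.
From Q = K·A·i, K = Q / (A·i) = 147 / (16353 × 0.0008994) = 9.994 m/day.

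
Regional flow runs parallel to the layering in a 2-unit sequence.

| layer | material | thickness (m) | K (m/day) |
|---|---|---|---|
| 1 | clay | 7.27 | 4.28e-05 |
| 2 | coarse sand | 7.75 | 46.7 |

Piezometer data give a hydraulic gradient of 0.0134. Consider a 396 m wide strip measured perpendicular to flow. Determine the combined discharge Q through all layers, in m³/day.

Flow is parallel to layering, so each bed carries its own Darcy discharge and the transmissivities add.
Σ(K_i·b_i) = 4.28e-05×7.27 + 46.7×7.75 = 361.9 m²/day.
Hydraulic gradient i = 0.0134.
Q = Σ(K_i·b_i) · W · i = 361.9 × 396 × 0.01340 = 1921 m³/day.

1920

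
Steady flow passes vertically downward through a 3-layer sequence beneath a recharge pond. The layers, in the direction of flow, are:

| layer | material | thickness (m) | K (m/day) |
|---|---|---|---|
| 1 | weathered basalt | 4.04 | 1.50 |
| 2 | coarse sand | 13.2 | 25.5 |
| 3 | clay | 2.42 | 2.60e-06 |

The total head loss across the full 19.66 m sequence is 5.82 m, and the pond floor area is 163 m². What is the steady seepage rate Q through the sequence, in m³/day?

Flow is perpendicular to layering, so the layers act in series and the equivalent K is the thickness-weighted harmonic mean.
Total thickness L = 4.04 + 13.2 + 2.42 = 19.66 m.
Σ(b_i/K_i) = 4.04/1.50 + 13.2/25.5 + 2.42/2.60e-06 = 9.308e+05 d.
K_eq = L / Σ(b_i/K_i) = 19.66 / 9.308e+05 = 2.112e-05 m/day.
Q = K_eq · A · (Δh/L) = 2.112e-05 × 163 × (5.82/19.66) = 0.001019 m³/day.

0.00102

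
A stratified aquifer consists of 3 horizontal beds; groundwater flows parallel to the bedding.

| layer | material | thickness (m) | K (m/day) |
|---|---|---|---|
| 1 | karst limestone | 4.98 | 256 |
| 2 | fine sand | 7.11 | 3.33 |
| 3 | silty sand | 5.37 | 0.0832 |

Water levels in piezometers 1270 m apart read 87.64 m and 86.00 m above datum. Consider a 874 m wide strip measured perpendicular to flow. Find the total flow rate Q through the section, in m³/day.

Flow is parallel to layering, so each bed carries its own Darcy discharge and the transmissivities add.
Σ(K_i·b_i) = 256×4.98 + 3.33×7.11 + 0.0832×5.37 = 1299 m²/day.
Hydraulic gradient i = (87.64 − 86.00) / 1270 = 1.64 / 1270 = 0.001291.
Q = Σ(K_i·b_i) · W · i = 1299 × 874 × 0.001291 = 1466 m³/day.

1470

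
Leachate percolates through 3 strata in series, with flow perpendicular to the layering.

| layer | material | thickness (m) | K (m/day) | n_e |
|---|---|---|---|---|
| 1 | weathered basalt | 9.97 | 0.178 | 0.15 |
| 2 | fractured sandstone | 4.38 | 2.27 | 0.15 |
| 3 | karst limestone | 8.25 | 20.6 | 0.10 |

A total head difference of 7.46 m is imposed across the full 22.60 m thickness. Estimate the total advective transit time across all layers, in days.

23.3

With flow normal to the layers, continuity requires the same specific discharge q through every layer.
Σ(b_i/K_i) = 9.97/0.178 + 4.38/2.27 + 8.25/20.6 = 58.34 d.
q = Δh / Σ(b_i/K_i) = 7.46 / 58.34 = 0.1279 m/day.
In each layer the seepage velocity is v_i = q/n_i, so the layer transit time is t_i = b_i·n_i / q:
  layer 1 (weathered basalt): t_1 = 9.97 × 0.15 / 0.1279 = 11.70 d
  layer 2 (fractured sandstone): t_2 = 4.38 × 0.15 / 0.1279 = 5.138 d
  layer 3 (karst limestone): t_3 = 8.25 × 0.10 / 0.1279 = 6.452 d
Total t = Σ t_i = 23.29 days.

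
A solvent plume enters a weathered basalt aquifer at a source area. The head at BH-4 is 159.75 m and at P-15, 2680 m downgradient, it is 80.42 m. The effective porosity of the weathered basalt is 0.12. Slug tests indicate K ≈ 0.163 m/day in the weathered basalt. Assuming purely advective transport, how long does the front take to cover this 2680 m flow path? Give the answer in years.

Hydraulic gradient i = (159.75 − 80.42) / 2680 = 79.33 / 2680 = 0.02960.
Darcy flux q = K · i = 0.1630 × 0.02960 = 0.004825 m/day.
Seepage velocity v = q / n_e = 0.004825 / 0.12 = 0.04021 m/day.
Travel time t = L / v = 2680 / 0.04021 = 66654 days = 182.5 years.

182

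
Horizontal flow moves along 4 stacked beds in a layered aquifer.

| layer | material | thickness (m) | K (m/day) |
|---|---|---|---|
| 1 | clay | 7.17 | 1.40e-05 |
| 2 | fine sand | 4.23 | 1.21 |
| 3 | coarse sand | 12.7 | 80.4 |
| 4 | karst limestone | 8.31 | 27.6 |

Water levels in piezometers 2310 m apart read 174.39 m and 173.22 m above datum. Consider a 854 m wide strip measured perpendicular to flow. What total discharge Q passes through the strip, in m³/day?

543

Flow is parallel to layering, so each bed carries its own Darcy discharge and the transmissivities add.
Σ(K_i·b_i) = 1.40e-05×7.17 + 1.21×4.23 + 80.4×12.7 + 27.6×8.31 = 1256 m²/day.
Hydraulic gradient i = (174.39 − 173.22) / 2310 = 1.17 / 2310 = 0.0005065.
Q = Σ(K_i·b_i) · W · i = 1256 × 854 × 0.0005065 = 543.1 m³/day.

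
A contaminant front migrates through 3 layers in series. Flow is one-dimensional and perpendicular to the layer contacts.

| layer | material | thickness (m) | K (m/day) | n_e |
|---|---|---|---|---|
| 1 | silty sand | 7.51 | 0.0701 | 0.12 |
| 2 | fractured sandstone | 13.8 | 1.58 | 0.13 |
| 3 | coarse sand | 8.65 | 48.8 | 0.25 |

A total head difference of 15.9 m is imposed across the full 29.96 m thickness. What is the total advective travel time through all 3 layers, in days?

With flow normal to the layers, continuity requires the same specific discharge q through every layer.
Σ(b_i/K_i) = 7.51/0.0701 + 13.8/1.58 + 8.65/48.8 = 116.0 d.
q = Δh / Σ(b_i/K_i) = 15.9 / 116.0 = 0.1370 m/day.
In each layer the seepage velocity is v_i = q/n_i, so the layer transit time is t_i = b_i·n_i / q:
  layer 1 (silty sand): t_1 = 7.51 × 0.12 / 0.1370 = 6.577 d
  layer 2 (fractured sandstone): t_2 = 13.8 × 0.13 / 0.1370 = 13.09 d
  layer 3 (coarse sand): t_3 = 8.65 × 0.25 / 0.1370 = 15.78 d
Total t = Σ t_i = 35.45 days.

35.5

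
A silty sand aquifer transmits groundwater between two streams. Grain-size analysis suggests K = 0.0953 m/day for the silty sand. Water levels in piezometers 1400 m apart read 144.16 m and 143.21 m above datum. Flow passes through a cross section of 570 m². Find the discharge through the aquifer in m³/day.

Hydraulic gradient i = (144.16 − 143.21) / 1400 = 0.95 / 1400 = 0.0006786.
Darcy's law: Q = K · A · i = 0.09530 × 570.0 × 0.0006786 = 0.03686 m³/day.

0.0369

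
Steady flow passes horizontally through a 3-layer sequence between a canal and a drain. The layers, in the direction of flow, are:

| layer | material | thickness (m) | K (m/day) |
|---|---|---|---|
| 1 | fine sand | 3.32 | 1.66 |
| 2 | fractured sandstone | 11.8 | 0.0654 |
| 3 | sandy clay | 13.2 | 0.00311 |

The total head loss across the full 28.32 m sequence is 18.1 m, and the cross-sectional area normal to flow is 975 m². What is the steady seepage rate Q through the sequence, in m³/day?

3.99

Flow is perpendicular to layering, so the layers act in series and the equivalent K is the thickness-weighted harmonic mean.
Total thickness L = 3.32 + 11.8 + 13.2 = 28.32 m.
Σ(b_i/K_i) = 3.32/1.66 + 11.8/0.0654 + 13.2/0.00311 = 4427 d.
K_eq = L / Σ(b_i/K_i) = 28.32 / 4427 = 0.006397 m/day.
Q = K_eq · A · (Δh/L) = 0.006397 × 975 × (18.1/28.32) = 3.987 m³/day.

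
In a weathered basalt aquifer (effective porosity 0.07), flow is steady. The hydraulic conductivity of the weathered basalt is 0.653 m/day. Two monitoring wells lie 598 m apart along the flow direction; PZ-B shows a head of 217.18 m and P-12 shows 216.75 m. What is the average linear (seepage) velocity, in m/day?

0.00671

Hydraulic gradient i = (217.18 − 216.75) / 598 = 0.43 / 598 = 0.0007191.
Darcy flux q = K · i = 0.6530 × 0.0007191 = 0.0004695 m/day.
Seepage velocity v = q / n_e = 0.0004695 / 0.07 = 0.006708 m/day.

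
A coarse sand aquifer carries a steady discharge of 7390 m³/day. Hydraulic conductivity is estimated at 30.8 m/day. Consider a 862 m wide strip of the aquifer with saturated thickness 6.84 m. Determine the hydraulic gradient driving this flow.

0.0407

Cross-sectional area A = 862 × 6.84 = 5896 m².
From Q = K·A·i, i = Q / (K·A) = 7390 / (30.80 × 5896) = 0.04069.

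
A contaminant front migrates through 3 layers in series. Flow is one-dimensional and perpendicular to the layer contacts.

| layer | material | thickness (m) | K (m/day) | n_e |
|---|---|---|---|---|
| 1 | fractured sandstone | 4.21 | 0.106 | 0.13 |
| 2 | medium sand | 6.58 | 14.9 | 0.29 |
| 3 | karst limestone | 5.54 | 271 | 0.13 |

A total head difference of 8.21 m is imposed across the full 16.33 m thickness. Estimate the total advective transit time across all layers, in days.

15.5

With flow normal to the layers, continuity requires the same specific discharge q through every layer.
Σ(b_i/K_i) = 4.21/0.106 + 6.58/14.9 + 5.54/271 = 40.18 d.
q = Δh / Σ(b_i/K_i) = 8.21 / 40.18 = 0.2043 m/day.
In each layer the seepage velocity is v_i = q/n_i, so the layer transit time is t_i = b_i·n_i / q:
  layer 1 (fractured sandstone): t_1 = 4.21 × 0.13 / 0.2043 = 2.678 d
  layer 2 (medium sand): t_2 = 6.58 × 0.29 / 0.2043 = 9.339 d
  layer 3 (karst limestone): t_3 = 5.54 × 0.13 / 0.2043 = 3.525 d
Total t = Σ t_i = 15.54 days.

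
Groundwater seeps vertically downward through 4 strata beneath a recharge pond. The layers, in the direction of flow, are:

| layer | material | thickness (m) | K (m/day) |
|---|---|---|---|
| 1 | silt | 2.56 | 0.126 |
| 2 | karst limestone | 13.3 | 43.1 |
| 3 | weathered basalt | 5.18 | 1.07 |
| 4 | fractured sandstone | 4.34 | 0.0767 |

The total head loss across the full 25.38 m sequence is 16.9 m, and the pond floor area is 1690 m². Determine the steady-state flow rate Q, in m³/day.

Flow is perpendicular to layering, so the layers act in series and the equivalent K is the thickness-weighted harmonic mean.
Total thickness L = 2.56 + 13.3 + 5.18 + 4.34 = 25.38 m.
Σ(b_i/K_i) = 2.56/0.126 + 13.3/43.1 + 5.18/1.07 + 4.34/0.0767 = 82.05 d.
K_eq = L / Σ(b_i/K_i) = 25.38 / 82.05 = 0.3093 m/day.
Q = K_eq · A · (Δh/L) = 0.3093 × 1690 × (16.9/25.38) = 348.1 m³/day.

348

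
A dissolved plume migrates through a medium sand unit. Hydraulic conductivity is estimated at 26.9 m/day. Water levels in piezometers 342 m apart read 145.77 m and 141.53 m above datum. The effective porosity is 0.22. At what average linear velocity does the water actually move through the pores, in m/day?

Hydraulic gradient i = (145.77 − 141.53) / 342 = 4.24 / 342 = 0.01240.
Darcy flux q = K · i = 26.90 × 0.01240 = 0.3335 m/day.
Seepage velocity v = q / n_e = 0.3335 / 0.22 = 1.516 m/day.

1.52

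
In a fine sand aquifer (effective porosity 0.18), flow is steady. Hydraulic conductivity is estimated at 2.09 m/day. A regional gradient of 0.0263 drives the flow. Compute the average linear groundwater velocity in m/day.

0.305

Hydraulic gradient i = 0.0263.
Darcy flux q = K · i = 2.090 × 0.02630 = 0.05497 m/day.
Seepage velocity v = q / n_e = 0.05497 / 0.18 = 0.3054 m/day.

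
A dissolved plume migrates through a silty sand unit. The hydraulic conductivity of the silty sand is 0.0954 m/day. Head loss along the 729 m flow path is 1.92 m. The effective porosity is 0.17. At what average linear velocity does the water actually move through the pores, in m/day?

Hydraulic gradient i = Δh / L = 1.92 / 729 = 0.002634.
Darcy flux q = K · i = 0.09540 × 0.002634 = 0.0002513 m/day.
Seepage velocity v = q / n_e = 0.0002513 / 0.17 = 0.001478 m/day.

0.00148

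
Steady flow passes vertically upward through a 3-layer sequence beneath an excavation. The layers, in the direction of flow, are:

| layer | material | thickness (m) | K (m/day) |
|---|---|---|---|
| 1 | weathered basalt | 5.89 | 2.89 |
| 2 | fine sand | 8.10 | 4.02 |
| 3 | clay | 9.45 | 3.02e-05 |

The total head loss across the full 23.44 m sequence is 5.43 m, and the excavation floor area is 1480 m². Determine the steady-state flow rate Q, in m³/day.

Flow is perpendicular to layering, so the layers act in series and the equivalent K is the thickness-weighted harmonic mean.
Total thickness L = 5.89 + 8.10 + 9.45 = 23.44 m.
Σ(b_i/K_i) = 5.89/2.89 + 8.10/4.02 + 9.45/3.02e-05 = 3.129e+05 d.
K_eq = L / Σ(b_i/K_i) = 23.44 / 3.129e+05 = 7.491e-05 m/day.
Q = K_eq · A · (Δh/L) = 7.491e-05 × 1480 × (5.43/23.44) = 0.02568 m³/day.

0.0257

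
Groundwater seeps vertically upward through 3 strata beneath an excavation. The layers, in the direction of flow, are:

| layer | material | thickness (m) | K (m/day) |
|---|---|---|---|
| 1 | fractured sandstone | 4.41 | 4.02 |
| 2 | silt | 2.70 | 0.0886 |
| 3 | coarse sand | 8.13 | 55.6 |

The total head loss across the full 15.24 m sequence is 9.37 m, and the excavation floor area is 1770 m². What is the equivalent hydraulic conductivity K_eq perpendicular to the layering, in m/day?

0.480

Flow is perpendicular to layering, so the layers act in series and the equivalent K is the thickness-weighted harmonic mean.
Total thickness L = 4.41 + 2.70 + 8.13 = 15.24 m.
Σ(b_i/K_i) = 4.41/4.02 + 2.70/0.0886 + 8.13/55.6 = 31.72 d.
K_eq = L / Σ(b_i/K_i) = 15.24 / 31.72 = 0.4805 m/day.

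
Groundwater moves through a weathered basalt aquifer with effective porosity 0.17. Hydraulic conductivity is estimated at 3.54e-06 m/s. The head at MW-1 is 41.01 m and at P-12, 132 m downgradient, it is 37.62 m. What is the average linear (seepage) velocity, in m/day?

Convert K: 3.54e-06 m/s × 86400 = 0.3059 m/day.
Hydraulic gradient i = (41.01 − 37.62) / 132 = 3.39 / 132 = 0.02568.
Darcy flux q = K · i = 0.3059 × 0.02568 = 0.007855 m/day.
Seepage velocity v = q / n_e = 0.007855 / 0.17 = 0.04621 m/day.

0.0462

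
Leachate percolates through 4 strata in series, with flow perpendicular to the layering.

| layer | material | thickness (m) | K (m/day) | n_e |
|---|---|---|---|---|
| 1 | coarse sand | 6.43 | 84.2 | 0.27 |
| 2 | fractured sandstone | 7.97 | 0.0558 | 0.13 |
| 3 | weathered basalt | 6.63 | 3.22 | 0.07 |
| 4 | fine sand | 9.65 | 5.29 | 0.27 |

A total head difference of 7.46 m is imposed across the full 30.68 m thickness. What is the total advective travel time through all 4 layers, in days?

115

With flow normal to the layers, continuity requires the same specific discharge q through every layer.
Σ(b_i/K_i) = 6.43/84.2 + 7.97/0.0558 + 6.63/3.22 + 9.65/5.29 = 146.8 d.
q = Δh / Σ(b_i/K_i) = 7.46 / 146.8 = 0.05082 m/day.
In each layer the seepage velocity is v_i = q/n_i, so the layer transit time is t_i = b_i·n_i / q:
  layer 1 (coarse sand): t_1 = 6.43 × 0.27 / 0.05082 = 34.16 d
  layer 2 (fractured sandstone): t_2 = 7.97 × 0.13 / 0.05082 = 20.39 d
  layer 3 (weathered basalt): t_3 = 6.63 × 0.07 / 0.05082 = 9.132 d
  layer 4 (fine sand): t_4 = 9.65 × 0.27 / 0.05082 = 51.27 d
Total t = Σ t_i = 114.9 days.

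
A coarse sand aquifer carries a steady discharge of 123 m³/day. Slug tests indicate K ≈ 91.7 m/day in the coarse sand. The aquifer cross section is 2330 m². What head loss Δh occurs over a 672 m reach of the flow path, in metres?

0.387

From Q = K·A·i, i = Q / (K·A) = 123 / (91.70 × 2330) = 0.0005757.
Head loss Δh = i · L = 0.0005757 × 672 = 0.3869 m.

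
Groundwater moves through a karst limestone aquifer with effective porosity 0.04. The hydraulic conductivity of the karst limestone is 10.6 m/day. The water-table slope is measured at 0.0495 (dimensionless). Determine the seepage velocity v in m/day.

Hydraulic gradient i = 0.0495.
Darcy flux q = K · i = 10.60 × 0.04950 = 0.5247 m/day.
Seepage velocity v = q / n_e = 0.5247 / 0.04 = 13.12 m/day.

13.1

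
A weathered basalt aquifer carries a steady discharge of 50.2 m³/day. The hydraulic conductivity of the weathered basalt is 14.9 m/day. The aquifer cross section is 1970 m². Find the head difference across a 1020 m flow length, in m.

From Q = K·A·i, i = Q / (K·A) = 50.2 / (14.90 × 1970) = 0.001710.
Head loss Δh = i · L = 0.001710 × 1020 = 1.744 m.

1.74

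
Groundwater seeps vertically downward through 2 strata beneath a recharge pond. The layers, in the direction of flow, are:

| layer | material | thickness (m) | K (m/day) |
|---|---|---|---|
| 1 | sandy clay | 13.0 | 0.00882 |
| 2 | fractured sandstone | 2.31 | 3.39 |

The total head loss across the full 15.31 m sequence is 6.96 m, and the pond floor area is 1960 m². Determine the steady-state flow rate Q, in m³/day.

9.25

Flow is perpendicular to layering, so the layers act in series and the equivalent K is the thickness-weighted harmonic mean.
Total thickness L = 13.0 + 2.31 = 15.31 m.
Σ(b_i/K_i) = 13.0/0.00882 + 2.31/3.39 = 1475 d.
K_eq = L / Σ(b_i/K_i) = 15.31 / 1475 = 0.01038 m/day.
Q = K_eq · A · (Δh/L) = 0.01038 × 1960 × (6.96/15.31) = 9.251 m³/day.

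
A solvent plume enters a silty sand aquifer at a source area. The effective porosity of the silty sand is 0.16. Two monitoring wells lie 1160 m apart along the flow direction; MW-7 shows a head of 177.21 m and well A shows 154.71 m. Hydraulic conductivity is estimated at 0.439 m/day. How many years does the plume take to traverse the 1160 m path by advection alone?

Hydraulic gradient i = (177.21 − 154.71) / 1160 = 22.5 / 1160 = 0.01940.
Darcy flux q = K · i = 0.4390 × 0.01940 = 0.008515 m/day.
Seepage velocity v = q / n_e = 0.008515 / 0.16 = 0.05322 m/day.
Travel time t = L / v = 1160 / 0.05322 = 21797 days = 59.68 years.

59.7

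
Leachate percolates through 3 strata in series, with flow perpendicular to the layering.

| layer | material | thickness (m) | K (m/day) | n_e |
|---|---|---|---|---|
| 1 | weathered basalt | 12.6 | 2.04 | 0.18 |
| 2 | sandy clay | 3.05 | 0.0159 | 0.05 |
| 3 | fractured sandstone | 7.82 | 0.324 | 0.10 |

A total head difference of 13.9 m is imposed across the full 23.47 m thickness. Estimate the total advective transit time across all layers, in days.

With flow normal to the layers, continuity requires the same specific discharge q through every layer.
Σ(b_i/K_i) = 12.6/2.04 + 3.05/0.0159 + 7.82/0.324 = 222.1 d.
q = Δh / Σ(b_i/K_i) = 13.9 / 222.1 = 0.06257 m/day.
In each layer the seepage velocity is v_i = q/n_i, so the layer transit time is t_i = b_i·n_i / q:
  layer 1 (weathered basalt): t_1 = 12.6 × 0.18 / 0.06257 = 36.24 d
  layer 2 (sandy clay): t_2 = 3.05 × 0.05 / 0.06257 = 2.437 d
  layer 3 (fractured sandstone): t_3 = 7.82 × 0.10 / 0.06257 = 12.50 d
Total t = Σ t_i = 51.18 days.

51.2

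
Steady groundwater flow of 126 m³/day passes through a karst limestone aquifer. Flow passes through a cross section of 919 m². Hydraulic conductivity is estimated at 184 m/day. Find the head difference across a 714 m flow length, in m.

From Q = K·A·i, i = Q / (K·A) = 126 / (184.0 × 919.0) = 0.0007451.
Head loss Δh = i · L = 0.0007451 × 714 = 0.5320 m.

0.532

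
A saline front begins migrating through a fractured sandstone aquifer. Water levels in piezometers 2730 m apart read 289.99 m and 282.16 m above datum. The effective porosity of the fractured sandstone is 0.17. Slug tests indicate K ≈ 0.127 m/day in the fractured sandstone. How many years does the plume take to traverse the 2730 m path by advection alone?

Hydraulic gradient i = (289.99 − 282.16) / 2730 = 7.83 / 2730 = 0.002868.
Darcy flux q = K · i = 0.1270 × 0.002868 = 0.0003643 m/day.
Seepage velocity v = q / n_e = 0.0003643 / 0.17 = 0.002143 m/day.
Travel time t = L / v = 2730 / 0.002143 = 1.274e+06 days = 3488 years.

3490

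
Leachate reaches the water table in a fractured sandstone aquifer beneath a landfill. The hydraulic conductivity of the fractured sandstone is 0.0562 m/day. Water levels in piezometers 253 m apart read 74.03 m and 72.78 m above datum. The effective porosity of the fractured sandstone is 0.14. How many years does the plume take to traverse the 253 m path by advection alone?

349

Hydraulic gradient i = (74.03 − 72.78) / 253 = 1.25 / 253 = 0.004941.
Darcy flux q = K · i = 0.05620 × 0.004941 = 0.0002777 m/day.
Seepage velocity v = q / n_e = 0.0002777 / 0.14 = 0.001983 m/day.
Travel time t = L / v = 253 / 0.001983 = 1.276e+05 days = 349.2 years.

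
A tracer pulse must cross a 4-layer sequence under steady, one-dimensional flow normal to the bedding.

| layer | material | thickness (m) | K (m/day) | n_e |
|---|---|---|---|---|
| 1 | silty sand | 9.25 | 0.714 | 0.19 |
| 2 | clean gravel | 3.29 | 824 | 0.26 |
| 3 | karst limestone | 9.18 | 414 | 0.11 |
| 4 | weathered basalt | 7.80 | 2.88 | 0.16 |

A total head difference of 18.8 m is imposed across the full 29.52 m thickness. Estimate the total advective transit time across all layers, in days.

With flow normal to the layers, continuity requires the same specific discharge q through every layer.
Σ(b_i/K_i) = 9.25/0.714 + 3.29/824 + 9.18/414 + 7.80/2.88 = 15.69 d.
q = Δh / Σ(b_i/K_i) = 18.8 / 15.69 = 1.198 m/day.
In each layer the seepage velocity is v_i = q/n_i, so the layer transit time is t_i = b_i·n_i / q:
  layer 1 (silty sand): t_1 = 9.25 × 0.19 / 1.198 = 1.467 d
  layer 2 (clean gravel): t_2 = 3.29 × 0.26 / 1.198 = 0.7139 d
  layer 3 (karst limestone): t_3 = 9.18 × 0.11 / 1.198 = 0.8427 d
  layer 4 (weathered basalt): t_4 = 7.80 × 0.16 / 1.198 = 1.042 d
Total t = Σ t_i = 4.065 days.

4.06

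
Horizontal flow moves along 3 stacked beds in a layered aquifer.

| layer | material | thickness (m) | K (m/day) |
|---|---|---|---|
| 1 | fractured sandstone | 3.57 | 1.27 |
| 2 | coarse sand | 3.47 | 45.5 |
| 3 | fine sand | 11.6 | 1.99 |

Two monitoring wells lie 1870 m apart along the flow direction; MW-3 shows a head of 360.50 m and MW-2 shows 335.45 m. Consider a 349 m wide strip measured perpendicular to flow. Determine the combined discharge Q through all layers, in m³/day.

867

Flow is parallel to layering, so each bed carries its own Darcy discharge and the transmissivities add.
Σ(K_i·b_i) = 1.27×3.57 + 45.5×3.47 + 1.99×11.6 = 185.5 m²/day.
Hydraulic gradient i = (360.50 − 335.45) / 1870 = 25.05 / 1870 = 0.01340.
Q = Σ(K_i·b_i) · W · i = 185.5 × 349 × 0.01340 = 867.2 m³/day.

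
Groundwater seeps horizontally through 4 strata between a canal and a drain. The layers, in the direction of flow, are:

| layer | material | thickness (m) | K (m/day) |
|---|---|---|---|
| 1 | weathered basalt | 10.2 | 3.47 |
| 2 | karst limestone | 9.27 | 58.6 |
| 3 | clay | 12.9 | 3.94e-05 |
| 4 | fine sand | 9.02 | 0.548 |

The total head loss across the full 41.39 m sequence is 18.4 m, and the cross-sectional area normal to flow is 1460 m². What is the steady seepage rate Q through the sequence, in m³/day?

Flow is perpendicular to layering, so the layers act in series and the equivalent K is the thickness-weighted harmonic mean.
Total thickness L = 10.2 + 9.27 + 12.9 + 9.02 = 41.39 m.
Σ(b_i/K_i) = 10.2/3.47 + 9.27/58.6 + 12.9/3.94e-05 + 9.02/0.548 = 3.274e+05 d.
K_eq = L / Σ(b_i/K_i) = 41.39 / 3.274e+05 = 0.0001264 m/day.
Q = K_eq · A · (Δh/L) = 0.0001264 × 1460 × (18.4/41.39) = 0.08204 m³/day.

0.0820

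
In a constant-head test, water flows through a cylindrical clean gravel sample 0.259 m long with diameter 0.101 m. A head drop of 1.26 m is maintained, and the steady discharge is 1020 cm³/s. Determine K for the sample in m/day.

Cross-sectional area A = π·(d/2)² = π × (0.101/2)² = 0.008012 m².
Convert discharge: 1020 cm³/s = 0.001020 m³/s.
Darcy's law rearranged: K = Q·L / (A·Δh) = 0.001020 × 0.259 / (0.008012 × 1.26) = 0.02617 m/s = 2261 m/day.

2260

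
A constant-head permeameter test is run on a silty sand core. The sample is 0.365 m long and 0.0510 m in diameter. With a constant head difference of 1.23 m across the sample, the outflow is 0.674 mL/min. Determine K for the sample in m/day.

0.141

Cross-sectional area A = π·(d/2)² = π × (0.0510/2)² = 0.002043 m².
Convert discharge: 0.674 mL/min = 1.123e-08 m³/s.
Darcy's law rearranged: K = Q·L / (A·Δh) = 1.123e-08 × 0.365 / (0.002043 × 1.23) = 1.632e-06 m/s = 0.1410 m/day.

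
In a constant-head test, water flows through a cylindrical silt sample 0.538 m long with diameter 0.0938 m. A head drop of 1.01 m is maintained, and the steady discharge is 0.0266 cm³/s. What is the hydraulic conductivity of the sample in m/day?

Cross-sectional area A = π·(d/2)² = π × (0.0938/2)² = 0.006910 m².
Convert discharge: 0.0266 cm³/s = 2.660e-08 m³/s.
Darcy's law rearranged: K = Q·L / (A·Δh) = 2.660e-08 × 0.538 / (0.006910 × 1.01) = 2.050e-06 m/s = 0.1772 m/day.

0.177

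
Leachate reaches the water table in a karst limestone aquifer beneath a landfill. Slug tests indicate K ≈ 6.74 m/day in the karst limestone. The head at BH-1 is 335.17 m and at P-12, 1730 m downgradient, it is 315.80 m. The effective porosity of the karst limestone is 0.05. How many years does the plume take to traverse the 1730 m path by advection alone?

Hydraulic gradient i = (335.17 − 315.80) / 1730 = 19.37 / 1730 = 0.01120.
Darcy flux q = K · i = 6.740 × 0.01120 = 0.07546 m/day.
Seepage velocity v = q / n_e = 0.07546 / 0.05 = 1.509 m/day.
Travel time t = L / v = 1730 / 1.509 = 1146 days = 3.138 years.

3.14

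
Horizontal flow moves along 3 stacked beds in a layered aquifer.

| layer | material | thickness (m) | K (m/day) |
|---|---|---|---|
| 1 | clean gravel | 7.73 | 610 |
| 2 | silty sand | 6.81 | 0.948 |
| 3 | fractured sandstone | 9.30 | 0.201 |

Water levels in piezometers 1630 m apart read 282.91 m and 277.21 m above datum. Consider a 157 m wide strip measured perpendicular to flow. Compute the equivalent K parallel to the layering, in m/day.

198

Flow is parallel to layering, so each bed carries its own Darcy discharge and the transmissivities add.
Σ(K_i·b_i) = 610×7.73 + 0.948×6.81 + 0.201×9.30 = 4724 m²/day.
Total thickness b = 23.84 m, so K_eq = Σ(K_i·b_i)/b = 198.1 m/day.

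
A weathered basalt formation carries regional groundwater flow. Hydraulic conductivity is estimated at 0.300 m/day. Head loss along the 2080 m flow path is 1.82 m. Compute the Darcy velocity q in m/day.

Hydraulic gradient i = Δh / L = 1.82 / 2080 = 0.0008750.
Specific discharge q = K · i = 0.3000 × 0.0008750 = 0.0002625 m/day.

0.000262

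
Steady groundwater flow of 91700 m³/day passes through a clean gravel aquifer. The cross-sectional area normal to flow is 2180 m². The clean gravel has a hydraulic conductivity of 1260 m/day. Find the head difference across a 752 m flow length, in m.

From Q = K·A·i, i = Q / (K·A) = 91700 / (1260 × 2180) = 0.03338.
Head loss Δh = i · L = 0.03338 × 752 = 25.10 m.

25.1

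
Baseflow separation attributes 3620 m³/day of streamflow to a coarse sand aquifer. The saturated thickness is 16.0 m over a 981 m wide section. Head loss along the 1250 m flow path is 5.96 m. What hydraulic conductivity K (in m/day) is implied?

48.4

Cross-sectional area A = 981 × 16.0 = 15696 m².
Hydraulic gradient i = Δh / L = 5.96 / 1250 = 0.004768.
From Q = K·A·i, K = Q / (A·i) = 3620 / (15696 × 0.004768) = 48.37 m/day.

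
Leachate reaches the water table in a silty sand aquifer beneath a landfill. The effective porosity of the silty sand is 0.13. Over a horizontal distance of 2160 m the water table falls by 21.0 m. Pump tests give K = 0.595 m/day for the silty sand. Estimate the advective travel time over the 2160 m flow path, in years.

Hydraulic gradient i = Δh / L = 21.0 / 2160 = 0.009722.
Darcy flux q = K · i = 0.5950 × 0.009722 = 0.005785 m/day.
Seepage velocity v = q / n_e = 0.005785 / 0.13 = 0.04450 m/day.
Travel time t = L / v = 2160 / 0.04450 = 48542 days = 132.9 years.

133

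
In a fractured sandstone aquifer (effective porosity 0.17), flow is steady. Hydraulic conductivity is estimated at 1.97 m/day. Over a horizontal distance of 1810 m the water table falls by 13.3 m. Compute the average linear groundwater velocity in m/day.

0.0852

Hydraulic gradient i = Δh / L = 13.3 / 1810 = 0.007348.
Darcy flux q = K · i = 1.970 × 0.007348 = 0.01448 m/day.
Seepage velocity v = q / n_e = 0.01448 / 0.17 = 0.08515 m/day.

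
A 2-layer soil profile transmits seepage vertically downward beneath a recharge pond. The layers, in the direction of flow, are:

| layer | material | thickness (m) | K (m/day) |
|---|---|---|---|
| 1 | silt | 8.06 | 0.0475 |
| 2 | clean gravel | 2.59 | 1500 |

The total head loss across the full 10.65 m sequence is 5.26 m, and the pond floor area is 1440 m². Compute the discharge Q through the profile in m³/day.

Flow is perpendicular to layering, so the layers act in series and the equivalent K is the thickness-weighted harmonic mean.
Total thickness L = 8.06 + 2.59 = 10.65 m.
Σ(b_i/K_i) = 8.06/0.0475 + 2.59/1500 = 169.7 d.
K_eq = L / Σ(b_i/K_i) = 10.65 / 169.7 = 0.06276 m/day.
Q = K_eq · A · (Δh/L) = 0.06276 × 1440 × (5.26/10.65) = 44.64 m³/day.

44.6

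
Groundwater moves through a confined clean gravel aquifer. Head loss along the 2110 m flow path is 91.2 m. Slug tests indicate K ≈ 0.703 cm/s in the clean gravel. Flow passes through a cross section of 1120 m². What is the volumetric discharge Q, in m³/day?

Convert K: 0.703 cm/s × 864 = 607.4 m/day.
Hydraulic gradient i = Δh / L = 91.2 / 2110 = 0.04322.
Darcy's law: Q = K · A · i = 607.4 × 1120 × 0.04322 = 29404 m³/day.

29400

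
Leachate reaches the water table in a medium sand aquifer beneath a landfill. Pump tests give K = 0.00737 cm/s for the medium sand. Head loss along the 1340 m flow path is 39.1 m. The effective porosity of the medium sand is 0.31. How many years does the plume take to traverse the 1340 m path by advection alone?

Convert K: 0.00737 cm/s × 864 = 6.368 m/day.
Hydraulic gradient i = Δh / L = 39.1 / 1340 = 0.02918.
Darcy flux q = K · i = 6.368 × 0.02918 = 0.1858 m/day.
Seepage velocity v = q / n_e = 0.1858 / 0.31 = 0.5994 m/day.
Travel time t = L / v = 1340 / 0.5994 = 2236 days = 6.121 years.

6.12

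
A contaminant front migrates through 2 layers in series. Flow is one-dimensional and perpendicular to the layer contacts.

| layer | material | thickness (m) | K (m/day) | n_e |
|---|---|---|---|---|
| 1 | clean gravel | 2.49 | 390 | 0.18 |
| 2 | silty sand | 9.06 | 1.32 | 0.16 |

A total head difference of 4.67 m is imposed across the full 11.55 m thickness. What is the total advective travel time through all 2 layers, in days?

2.79

With flow normal to the layers, continuity requires the same specific discharge q through every layer.
Σ(b_i/K_i) = 2.49/390 + 9.06/1.32 = 6.870 d.
q = Δh / Σ(b_i/K_i) = 4.67 / 6.870 = 0.6798 m/day.
In each layer the seepage velocity is v_i = q/n_i, so the layer transit time is t_i = b_i·n_i / q:
  layer 1 (clean gravel): t_1 = 2.49 × 0.18 / 0.6798 = 0.6593 d
  layer 2 (silty sand): t_2 = 9.06 × 0.16 / 0.6798 = 2.133 d
Total t = Σ t_i = 2.792 days.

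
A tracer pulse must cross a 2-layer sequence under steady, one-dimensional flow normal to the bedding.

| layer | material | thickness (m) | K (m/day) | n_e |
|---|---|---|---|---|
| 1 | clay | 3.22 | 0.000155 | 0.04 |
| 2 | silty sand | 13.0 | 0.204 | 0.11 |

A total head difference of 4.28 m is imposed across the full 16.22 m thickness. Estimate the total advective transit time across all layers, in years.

20.8

With flow normal to the layers, continuity requires the same specific discharge q through every layer.
Σ(b_i/K_i) = 3.22/0.000155 + 13.0/0.204 = 20838 d.
q = Δh / Σ(b_i/K_i) = 4.28 / 20838 = 0.0002054 m/day.
In each layer the seepage velocity is v_i = q/n_i, so the layer transit time is t_i = b_i·n_i / q:
  layer 1 (clay): t_1 = 3.22 × 0.04 / 0.0002054 = 627.1 d
  layer 2 (silty sand): t_2 = 13.0 × 0.11 / 0.0002054 = 6962 d
Total t = Σ t_i = 7589 days = 20.78 years.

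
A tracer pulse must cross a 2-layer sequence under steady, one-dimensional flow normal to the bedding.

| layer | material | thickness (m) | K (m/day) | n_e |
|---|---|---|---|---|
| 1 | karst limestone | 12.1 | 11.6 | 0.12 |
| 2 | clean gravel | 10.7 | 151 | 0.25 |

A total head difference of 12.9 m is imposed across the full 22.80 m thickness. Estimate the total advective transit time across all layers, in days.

With flow normal to the layers, continuity requires the same specific discharge q through every layer.
Σ(b_i/K_i) = 12.1/11.6 + 10.7/151 = 1.114 d.
q = Δh / Σ(b_i/K_i) = 12.9 / 1.114 = 11.58 m/day.
In each layer the seepage velocity is v_i = q/n_i, so the layer transit time is t_i = b_i·n_i / q:
  layer 1 (karst limestone): t_1 = 12.1 × 0.12 / 11.58 = 0.1254 d
  layer 2 (clean gravel): t_2 = 10.7 × 0.25 / 11.58 = 0.2310 d
Total t = Σ t_i = 0.3564 days.

0.356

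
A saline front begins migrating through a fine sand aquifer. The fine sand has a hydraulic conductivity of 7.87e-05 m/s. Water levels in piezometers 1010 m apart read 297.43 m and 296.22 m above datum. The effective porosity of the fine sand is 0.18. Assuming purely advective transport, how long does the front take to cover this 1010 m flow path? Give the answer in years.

Convert K: 7.87e-05 m/s × 86400 = 6.800 m/day.
Hydraulic gradient i = (297.43 − 296.22) / 1010 = 1.21 / 1010 = 0.001198.
Darcy flux q = K · i = 6.800 × 0.001198 = 0.008146 m/day.
Seepage velocity v = q / n_e = 0.008146 / 0.18 = 0.04526 m/day.
Travel time t = L / v = 1010 / 0.04526 = 22317 days = 61.10 years.

61.1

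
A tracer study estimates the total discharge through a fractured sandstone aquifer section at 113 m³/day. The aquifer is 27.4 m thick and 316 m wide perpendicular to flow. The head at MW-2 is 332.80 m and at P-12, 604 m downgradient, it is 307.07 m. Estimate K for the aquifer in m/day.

0.306

Cross-sectional area A = 316 × 27.4 = 8658 m².
Hydraulic gradient i = (332.80 − 307.07) / 604 = 25.73 / 604 = 0.04260.
From Q = K·A·i, K = Q / (A·i) = 113 / (8658 × 0.04260) = 0.3064 m/day.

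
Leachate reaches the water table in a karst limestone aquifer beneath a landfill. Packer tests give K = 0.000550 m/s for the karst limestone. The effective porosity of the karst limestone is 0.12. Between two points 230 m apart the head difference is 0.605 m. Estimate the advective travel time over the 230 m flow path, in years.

0.605

Convert K: 0.000550 m/s × 86400 = 47.52 m/day.
Hydraulic gradient i = Δh / L = 0.605 / 230 = 0.002630.
Darcy flux q = K · i = 47.52 × 0.002630 = 0.1250 m/day.
Seepage velocity v = q / n_e = 0.1250 / 0.12 = 1.042 m/day.
Travel time t = L / v = 230 / 1.042 = 220.8 days = 0.6045 years.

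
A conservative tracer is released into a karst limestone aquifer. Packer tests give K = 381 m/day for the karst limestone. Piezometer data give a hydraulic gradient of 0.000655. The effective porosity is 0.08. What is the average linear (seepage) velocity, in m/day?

3.12

Hydraulic gradient i = 0.000655.
Darcy flux q = K · i = 381.0 × 0.0006550 = 0.2496 m/day.
Seepage velocity v = q / n_e = 0.2496 / 0.08 = 3.119 m/day.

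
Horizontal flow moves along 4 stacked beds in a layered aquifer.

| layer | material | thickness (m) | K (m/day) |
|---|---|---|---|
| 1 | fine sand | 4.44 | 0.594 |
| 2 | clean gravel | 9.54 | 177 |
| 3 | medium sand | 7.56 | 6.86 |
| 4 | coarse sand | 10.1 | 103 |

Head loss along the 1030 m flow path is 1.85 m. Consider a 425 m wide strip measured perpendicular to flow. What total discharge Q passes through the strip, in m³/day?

2120

Flow is parallel to layering, so each bed carries its own Darcy discharge and the transmissivities add.
Σ(K_i·b_i) = 0.594×4.44 + 177×9.54 + 6.86×7.56 + 103×10.1 = 2783 m²/day.
Hydraulic gradient i = Δh / L = 1.85 / 1030 = 0.001796.
Q = Σ(K_i·b_i) · W · i = 2783 × 425 × 0.001796 = 2125 m³/day.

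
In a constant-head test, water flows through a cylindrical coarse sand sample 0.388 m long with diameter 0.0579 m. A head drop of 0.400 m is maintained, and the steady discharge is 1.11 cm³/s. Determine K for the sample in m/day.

35.3

Cross-sectional area A = π·(d/2)² = π × (0.0579/2)² = 0.002633 m².
Convert discharge: 1.11 cm³/s = 1.110e-06 m³/s.
Darcy's law rearranged: K = Q·L / (A·Δh) = 1.110e-06 × 0.388 / (0.002633 × 0.400) = 0.0004089 m/s = 35.33 m/day.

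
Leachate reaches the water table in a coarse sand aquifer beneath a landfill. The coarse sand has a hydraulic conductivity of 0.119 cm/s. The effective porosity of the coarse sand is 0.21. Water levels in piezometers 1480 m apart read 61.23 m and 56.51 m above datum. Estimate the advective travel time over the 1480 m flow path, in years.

2.60

Convert K: 0.119 cm/s × 864 = 102.8 m/day.
Hydraulic gradient i = (61.23 − 56.51) / 1480 = 4.72 / 1480 = 0.003189.
Darcy flux q = K · i = 102.8 × 0.003189 = 0.3279 m/day.
Seepage velocity v = q / n_e = 0.3279 / 0.21 = 1.561 m/day.
Travel time t = L / v = 1480 / 1.561 = 947.9 days = 2.595 years.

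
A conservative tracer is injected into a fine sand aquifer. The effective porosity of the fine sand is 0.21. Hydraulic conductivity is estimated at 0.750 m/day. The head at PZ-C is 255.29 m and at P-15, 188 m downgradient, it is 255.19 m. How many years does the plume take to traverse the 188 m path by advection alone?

271

Hydraulic gradient i = (255.29 − 255.19) / 188 = 0.1 / 188 = 0.0005319.
Darcy flux q = K · i = 0.7500 × 0.0005319 = 0.0003989 m/day.
Seepage velocity v = q / n_e = 0.0003989 / 0.21 = 0.001900 m/day.
Travel time t = L / v = 188 / 0.001900 = 98963 days = 270.9 years.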